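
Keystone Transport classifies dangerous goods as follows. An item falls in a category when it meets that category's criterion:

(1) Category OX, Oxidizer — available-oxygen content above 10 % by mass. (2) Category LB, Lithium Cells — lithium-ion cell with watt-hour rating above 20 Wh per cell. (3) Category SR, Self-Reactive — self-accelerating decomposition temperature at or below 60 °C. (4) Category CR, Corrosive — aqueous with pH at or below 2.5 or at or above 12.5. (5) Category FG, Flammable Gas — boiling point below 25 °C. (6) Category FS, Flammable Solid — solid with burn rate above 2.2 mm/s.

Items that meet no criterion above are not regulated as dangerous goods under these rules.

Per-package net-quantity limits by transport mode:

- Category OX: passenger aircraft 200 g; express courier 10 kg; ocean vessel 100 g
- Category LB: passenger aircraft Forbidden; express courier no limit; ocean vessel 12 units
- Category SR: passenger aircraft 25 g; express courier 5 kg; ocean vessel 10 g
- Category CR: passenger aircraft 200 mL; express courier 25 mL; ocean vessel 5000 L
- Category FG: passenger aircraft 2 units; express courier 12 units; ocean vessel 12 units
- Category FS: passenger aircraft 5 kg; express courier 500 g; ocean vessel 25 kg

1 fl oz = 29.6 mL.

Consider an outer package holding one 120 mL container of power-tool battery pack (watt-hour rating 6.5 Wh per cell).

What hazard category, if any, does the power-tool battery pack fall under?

Not regulated

watt-hour rating 6.5 Wh per cell is not above 20 Wh per cell, so Category LB does not apply.
No criterion is met, so the item is not regulated.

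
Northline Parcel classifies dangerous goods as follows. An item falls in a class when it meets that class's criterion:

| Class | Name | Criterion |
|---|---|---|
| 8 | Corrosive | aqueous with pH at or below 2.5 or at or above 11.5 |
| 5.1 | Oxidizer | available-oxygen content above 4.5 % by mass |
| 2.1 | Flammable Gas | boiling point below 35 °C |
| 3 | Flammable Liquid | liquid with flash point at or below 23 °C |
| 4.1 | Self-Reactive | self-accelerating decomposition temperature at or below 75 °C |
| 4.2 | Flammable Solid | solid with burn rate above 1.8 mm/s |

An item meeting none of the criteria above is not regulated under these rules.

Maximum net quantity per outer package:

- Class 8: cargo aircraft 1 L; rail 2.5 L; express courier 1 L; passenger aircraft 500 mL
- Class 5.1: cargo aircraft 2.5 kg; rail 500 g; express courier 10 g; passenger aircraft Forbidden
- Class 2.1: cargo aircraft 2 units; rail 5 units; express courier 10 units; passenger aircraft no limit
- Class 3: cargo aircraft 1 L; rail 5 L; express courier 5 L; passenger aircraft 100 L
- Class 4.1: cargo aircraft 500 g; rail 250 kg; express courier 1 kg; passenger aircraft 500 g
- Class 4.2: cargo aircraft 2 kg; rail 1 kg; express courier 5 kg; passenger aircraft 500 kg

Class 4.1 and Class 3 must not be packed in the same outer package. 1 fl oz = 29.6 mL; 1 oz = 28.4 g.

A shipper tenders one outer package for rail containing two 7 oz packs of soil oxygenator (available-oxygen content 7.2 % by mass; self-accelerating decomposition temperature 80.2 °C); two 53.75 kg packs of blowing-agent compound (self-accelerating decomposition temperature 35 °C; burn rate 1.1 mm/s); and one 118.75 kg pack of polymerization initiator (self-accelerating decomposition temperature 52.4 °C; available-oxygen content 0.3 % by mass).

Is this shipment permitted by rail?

Yes

Soil oxygenator: available-oxygen content 7.2 % by mass > 4.5 % by mass → Class 5.1 (Oxidizer).
With self-accelerating decomposition temperature 35 °C (≤ 75 °C), the blowing-agent compound falls in Class 4.1.
The polymerization initiator has self-accelerating decomposition temperature 52.4 °C, which is ≤ 75 °C, so it is Class 4.1 (Self-Reactive).
Total Class 4.1: (two 53.75 kg packs = 107.5 kg) + 118.75 kg = 226.25 kg.
That is within the Class 4.1 rail limit of 250 kg.
Class 5.1 quantity: two 7 oz packs = 397.6 g.
That is within the Class 5.1 rail limit of 500 g.
The segregation rule (Class 4.1 with Class 3) does not apply to Class 4.1 with Class 5.1.
Every hazard class is within its rail limit and no segregation rule is violated.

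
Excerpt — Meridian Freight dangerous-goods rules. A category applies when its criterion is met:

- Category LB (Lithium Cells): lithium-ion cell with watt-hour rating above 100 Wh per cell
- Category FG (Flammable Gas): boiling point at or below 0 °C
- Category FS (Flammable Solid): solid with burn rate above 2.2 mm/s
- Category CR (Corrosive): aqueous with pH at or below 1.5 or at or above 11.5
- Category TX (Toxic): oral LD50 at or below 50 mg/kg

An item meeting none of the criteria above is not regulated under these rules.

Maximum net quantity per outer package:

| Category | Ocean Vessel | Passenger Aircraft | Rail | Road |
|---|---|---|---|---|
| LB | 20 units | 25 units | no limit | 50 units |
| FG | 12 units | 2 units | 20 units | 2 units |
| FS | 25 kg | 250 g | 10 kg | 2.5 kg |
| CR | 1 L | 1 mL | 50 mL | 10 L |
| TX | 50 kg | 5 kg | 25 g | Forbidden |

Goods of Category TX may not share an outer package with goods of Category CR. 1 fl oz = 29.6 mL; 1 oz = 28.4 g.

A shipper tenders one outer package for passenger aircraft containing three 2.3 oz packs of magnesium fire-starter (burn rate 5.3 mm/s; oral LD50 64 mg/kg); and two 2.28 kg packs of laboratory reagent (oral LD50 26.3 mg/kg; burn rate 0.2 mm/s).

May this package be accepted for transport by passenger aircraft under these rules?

Yes

With burn rate 5.3 mm/s (> 2.2 mm/s), the magnesium fire-starter falls in Category FS.
With oral LD50 26.3 mg/kg (≤ 50 mg/kg), the laboratory reagent falls in Category TX.
Category TX quantity: two 2.28 kg packs = 4.56 kg.
That is within the Category TX passenger aircraft limit of 5 kg.
Category FS quantity: three 2.3 oz packs = 195.96 g.
195.96 g ≤ 250 g (passenger aircraft limit, Category FS) — within limit.
The segregation rule (Category TX with Category CR) does not apply to Category TX with Category FS.
Every hazard category is within its passenger aircraft limit and no segregation rule is violated.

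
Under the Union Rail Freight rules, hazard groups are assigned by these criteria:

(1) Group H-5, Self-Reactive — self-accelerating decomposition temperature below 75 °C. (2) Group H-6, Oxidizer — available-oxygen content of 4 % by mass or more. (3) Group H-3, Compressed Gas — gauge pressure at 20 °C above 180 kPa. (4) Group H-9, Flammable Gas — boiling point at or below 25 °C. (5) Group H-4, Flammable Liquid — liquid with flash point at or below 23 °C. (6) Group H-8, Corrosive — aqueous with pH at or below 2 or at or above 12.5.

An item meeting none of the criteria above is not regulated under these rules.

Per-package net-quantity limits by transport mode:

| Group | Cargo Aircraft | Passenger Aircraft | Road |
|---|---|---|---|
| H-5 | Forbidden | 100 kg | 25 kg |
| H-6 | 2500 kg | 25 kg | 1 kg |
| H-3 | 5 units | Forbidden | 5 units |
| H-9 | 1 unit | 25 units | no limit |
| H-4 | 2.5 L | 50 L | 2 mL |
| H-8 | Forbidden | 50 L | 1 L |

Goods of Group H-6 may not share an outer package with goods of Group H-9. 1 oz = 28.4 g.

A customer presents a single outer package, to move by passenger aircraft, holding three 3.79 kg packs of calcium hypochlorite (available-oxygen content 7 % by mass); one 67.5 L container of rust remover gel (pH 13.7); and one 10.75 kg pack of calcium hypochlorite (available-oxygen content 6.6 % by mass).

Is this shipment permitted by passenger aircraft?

With available-oxygen content 7 % by mass (≥ 4 % by mass), the calcium hypochlorite falls in Group H-6.
The rust remover gel has pH 13.7, which is ≥ 12.5, so it is Group H-8 (Corrosive).
The calcium hypochlorite has available-oxygen content 6.6 % by mass, which is ≥ 4 % by mass, so it is Group H-6 (Oxidizer).
Group H-6 net quantity: (three 3.79 kg packs = 11.37 kg) + 10.75 kg = 22.12 kg.
22.12 kg is within the passenger aircraft limit of 25 kg for Group H-6.
Group H-8 quantity: 67.5 L.
67.5 L > 50 L (passenger aircraft limit, Group H-8) — over the limit.
The segregation rule (Group H-6 with Group H-9) does not apply to Group H-6 with Group H-8.

No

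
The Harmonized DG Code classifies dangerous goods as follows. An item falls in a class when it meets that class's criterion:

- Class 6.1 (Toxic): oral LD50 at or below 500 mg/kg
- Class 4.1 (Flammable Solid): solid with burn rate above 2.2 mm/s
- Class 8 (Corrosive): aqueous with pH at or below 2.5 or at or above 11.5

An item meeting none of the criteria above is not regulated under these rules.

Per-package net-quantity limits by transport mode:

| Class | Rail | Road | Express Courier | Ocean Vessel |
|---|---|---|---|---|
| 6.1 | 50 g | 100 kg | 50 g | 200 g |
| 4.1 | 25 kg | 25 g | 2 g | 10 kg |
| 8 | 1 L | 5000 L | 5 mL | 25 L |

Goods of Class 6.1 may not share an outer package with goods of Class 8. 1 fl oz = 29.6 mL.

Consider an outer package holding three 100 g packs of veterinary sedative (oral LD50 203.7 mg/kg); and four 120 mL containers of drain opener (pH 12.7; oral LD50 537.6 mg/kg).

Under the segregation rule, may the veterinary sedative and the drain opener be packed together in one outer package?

With oral LD50 203.7 mg/kg (≤ 500 mg/kg), the veterinary sedative falls in Class 6.1.
With pH 12.7 (≥ 11.5), the drain opener falls in Class 8.
Class 6.1 and Class 8 may not share an outer package.

No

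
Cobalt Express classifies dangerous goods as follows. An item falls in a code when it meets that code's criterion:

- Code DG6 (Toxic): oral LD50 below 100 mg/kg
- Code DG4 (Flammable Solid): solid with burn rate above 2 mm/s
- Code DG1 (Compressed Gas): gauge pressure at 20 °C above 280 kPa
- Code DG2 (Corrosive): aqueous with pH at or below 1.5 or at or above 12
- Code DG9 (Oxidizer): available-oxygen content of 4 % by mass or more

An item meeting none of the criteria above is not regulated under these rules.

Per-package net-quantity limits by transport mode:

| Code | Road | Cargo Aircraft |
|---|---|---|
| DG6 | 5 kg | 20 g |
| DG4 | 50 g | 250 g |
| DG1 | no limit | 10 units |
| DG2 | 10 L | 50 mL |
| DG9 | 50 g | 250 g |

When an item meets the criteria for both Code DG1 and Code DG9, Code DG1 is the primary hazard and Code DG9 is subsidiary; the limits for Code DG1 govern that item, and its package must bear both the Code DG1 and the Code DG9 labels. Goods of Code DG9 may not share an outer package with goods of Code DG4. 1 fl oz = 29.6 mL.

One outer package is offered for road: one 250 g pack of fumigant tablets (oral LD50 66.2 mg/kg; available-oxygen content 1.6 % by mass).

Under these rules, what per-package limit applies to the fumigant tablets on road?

5 kg

Oral LD50 66.2 mg/kg meets the Code DG6 criterion (Toxic), so the fumigant tablets are Code DG6.
The road limit for Code DG6 is 5 kg.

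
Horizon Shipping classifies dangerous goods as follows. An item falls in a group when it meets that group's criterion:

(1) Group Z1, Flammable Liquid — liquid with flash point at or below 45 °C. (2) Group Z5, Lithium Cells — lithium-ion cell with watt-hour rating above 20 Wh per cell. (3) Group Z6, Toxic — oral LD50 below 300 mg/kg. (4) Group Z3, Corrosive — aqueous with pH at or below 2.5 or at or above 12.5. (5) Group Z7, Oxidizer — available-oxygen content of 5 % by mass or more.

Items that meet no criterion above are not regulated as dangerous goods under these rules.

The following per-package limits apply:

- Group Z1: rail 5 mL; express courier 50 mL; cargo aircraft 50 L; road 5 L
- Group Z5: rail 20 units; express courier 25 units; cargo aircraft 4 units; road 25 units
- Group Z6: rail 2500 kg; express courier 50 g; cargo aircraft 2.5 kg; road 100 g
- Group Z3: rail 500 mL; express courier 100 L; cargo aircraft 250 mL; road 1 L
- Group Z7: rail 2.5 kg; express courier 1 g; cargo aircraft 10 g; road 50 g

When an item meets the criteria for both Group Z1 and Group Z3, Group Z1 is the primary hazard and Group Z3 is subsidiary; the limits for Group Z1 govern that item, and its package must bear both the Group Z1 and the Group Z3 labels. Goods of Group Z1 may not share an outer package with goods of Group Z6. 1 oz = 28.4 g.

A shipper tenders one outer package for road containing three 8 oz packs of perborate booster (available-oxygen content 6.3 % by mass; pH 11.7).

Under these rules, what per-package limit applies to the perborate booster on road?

50 g

With available-oxygen content 6.3 % by mass (≥ 5 % by mass), the perborate booster falls in Group Z7.
The road limit for Group Z7 is 50 g.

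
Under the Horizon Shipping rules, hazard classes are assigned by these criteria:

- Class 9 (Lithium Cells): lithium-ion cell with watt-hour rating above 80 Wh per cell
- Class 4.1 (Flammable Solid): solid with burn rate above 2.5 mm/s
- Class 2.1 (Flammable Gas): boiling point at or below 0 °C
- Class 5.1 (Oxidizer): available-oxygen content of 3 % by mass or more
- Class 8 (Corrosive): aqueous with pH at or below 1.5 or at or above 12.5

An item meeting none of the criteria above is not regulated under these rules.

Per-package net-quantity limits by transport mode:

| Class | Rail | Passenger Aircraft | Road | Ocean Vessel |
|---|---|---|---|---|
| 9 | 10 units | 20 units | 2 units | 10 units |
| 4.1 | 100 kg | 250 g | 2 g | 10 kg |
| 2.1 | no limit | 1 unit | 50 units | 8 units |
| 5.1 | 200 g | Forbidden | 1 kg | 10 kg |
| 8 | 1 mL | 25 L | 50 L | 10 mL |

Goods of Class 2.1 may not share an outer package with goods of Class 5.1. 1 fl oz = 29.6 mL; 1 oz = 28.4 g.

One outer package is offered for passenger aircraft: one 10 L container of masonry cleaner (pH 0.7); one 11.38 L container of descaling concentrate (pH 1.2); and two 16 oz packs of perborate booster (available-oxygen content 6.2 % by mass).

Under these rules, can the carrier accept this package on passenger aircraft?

The masonry cleaner has pH 0.7, which is ≤ 1.5, so it is Class 8 (Corrosive).
pH 1.2 meets the Class 8 criterion (Corrosive), so the descaling concentrate is Class 8.
Perborate booster: available-oxygen content 6.2 % by mass ≥ 3 % by mass → Class 5.1 (Oxidizer).
Class 5.1 quantity: two 16 oz packs = 908.8 g.
By passenger aircraft, Class 5.1 is Forbidden regardless of quantity.
Total Class 8: 10 L + 11.38 L = 21.38 L.
That is within the Class 8 passenger aircraft limit of 25 L.
The segregation rule (Class 2.1 with Class 5.1) does not apply to Class 5.1 with Class 8.

No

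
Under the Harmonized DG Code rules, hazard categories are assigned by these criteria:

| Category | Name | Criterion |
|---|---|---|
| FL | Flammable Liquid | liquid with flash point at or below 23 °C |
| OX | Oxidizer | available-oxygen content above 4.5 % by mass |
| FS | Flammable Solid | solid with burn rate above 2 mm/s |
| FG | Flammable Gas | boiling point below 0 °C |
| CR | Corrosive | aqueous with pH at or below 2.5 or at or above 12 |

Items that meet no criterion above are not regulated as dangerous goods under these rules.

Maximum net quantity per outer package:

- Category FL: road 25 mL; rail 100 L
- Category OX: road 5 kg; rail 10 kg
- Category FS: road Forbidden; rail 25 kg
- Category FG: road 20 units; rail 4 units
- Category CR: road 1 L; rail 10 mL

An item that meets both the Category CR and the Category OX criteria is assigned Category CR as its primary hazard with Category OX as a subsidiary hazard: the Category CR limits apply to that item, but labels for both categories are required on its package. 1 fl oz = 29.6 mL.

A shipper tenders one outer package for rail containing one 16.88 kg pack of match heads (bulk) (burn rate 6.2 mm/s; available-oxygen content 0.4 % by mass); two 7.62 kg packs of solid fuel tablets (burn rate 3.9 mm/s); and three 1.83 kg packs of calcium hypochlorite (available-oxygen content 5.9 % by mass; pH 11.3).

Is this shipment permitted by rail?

Match heads (bulk): burn rate 6.2 mm/s > 2 mm/s → Category FS (Flammable Solid).
Burn rate 3.9 mm/s meets the Category FS criterion (Flammable Solid), so the solid fuel tablets are Category FS.
Available-oxygen content 5.9 % by mass meets the Category OX criterion (Oxidizer), so the calcium hypochlorite is Category OX.
Category OX quantity: three 1.83 kg packs = 5.49 kg.
5.49 kg is within the rail limit of 10 kg for Category OX.
Total Category FS: 16.88 kg + (two 7.62 kg packs = 15.24 kg) = 32.12 kg.
That exceeds the Category FS rail limit of 25 kg.

No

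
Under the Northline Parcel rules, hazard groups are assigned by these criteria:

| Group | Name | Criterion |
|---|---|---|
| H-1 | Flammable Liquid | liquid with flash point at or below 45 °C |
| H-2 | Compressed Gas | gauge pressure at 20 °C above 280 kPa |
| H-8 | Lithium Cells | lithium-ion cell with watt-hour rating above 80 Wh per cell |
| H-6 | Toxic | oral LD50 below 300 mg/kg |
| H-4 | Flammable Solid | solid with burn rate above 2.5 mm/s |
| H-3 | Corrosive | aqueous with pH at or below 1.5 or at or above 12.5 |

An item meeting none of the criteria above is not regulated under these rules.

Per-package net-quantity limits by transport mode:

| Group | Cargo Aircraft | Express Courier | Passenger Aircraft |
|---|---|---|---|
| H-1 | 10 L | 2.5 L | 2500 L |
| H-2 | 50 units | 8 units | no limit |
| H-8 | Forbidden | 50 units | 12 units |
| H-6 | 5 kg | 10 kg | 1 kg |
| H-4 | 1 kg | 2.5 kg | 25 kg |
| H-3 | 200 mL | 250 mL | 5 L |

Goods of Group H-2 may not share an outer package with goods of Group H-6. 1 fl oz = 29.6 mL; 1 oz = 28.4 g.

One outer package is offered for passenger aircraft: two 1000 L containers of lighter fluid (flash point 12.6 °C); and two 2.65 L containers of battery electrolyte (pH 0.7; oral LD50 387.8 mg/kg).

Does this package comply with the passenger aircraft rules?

No

The lighter fluid has flash point 12.6 °C, which is ≤ 45 °C, so it is Group H-1 (Flammable Liquid).
pH 0.7 meets the Group H-3 criterion (Corrosive), so the battery electrolyte is Group H-3.
Group H-3 quantity: two 2.65 L containers = 5.3 L.
5.3 L exceeds the passenger aircraft limit of 5 L for Group H-3.
Group H-1 quantity: two 1000 L containers = 2000 L.
That is within the Group H-1 passenger aircraft limit of 2500 L.
The segregation rule (Group H-2 with Group H-6) does not apply to Group H-3 with Group H-1.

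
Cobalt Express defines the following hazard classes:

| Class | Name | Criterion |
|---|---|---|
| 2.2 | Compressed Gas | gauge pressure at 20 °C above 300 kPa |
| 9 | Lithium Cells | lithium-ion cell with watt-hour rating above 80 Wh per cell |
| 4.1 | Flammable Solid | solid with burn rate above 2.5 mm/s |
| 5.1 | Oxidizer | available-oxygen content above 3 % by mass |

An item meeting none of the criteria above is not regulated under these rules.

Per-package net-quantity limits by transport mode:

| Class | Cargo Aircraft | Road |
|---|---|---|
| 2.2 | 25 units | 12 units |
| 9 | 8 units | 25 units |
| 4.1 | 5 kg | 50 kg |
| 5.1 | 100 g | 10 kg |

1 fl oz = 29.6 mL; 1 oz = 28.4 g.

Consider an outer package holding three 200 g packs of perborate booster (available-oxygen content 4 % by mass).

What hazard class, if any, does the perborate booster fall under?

Class 5.1

Available-oxygen content 4 % by mass meets the Class 5.1 criterion (Oxidizer), so the perborate booster is Class 5.1.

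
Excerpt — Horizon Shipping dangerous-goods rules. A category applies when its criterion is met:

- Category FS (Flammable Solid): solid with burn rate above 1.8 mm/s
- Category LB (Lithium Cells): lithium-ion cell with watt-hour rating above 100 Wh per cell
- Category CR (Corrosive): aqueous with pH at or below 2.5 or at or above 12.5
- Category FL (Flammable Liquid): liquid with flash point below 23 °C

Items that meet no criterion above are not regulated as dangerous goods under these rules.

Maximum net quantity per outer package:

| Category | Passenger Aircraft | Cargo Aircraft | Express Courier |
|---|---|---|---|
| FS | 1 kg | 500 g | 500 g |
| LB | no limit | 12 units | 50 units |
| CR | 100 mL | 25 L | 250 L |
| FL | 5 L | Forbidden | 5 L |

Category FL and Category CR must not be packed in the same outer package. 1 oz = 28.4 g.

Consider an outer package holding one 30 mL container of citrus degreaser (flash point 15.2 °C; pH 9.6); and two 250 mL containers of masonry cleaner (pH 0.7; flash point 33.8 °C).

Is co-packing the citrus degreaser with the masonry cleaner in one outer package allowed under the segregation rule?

With flash point 15.2 °C (< 23 °C), the citrus degreaser falls in Category FL.
Masonry cleaner: pH 0.7 ≤ 2.5 → Category CR (Corrosive).
Category FL and Category CR may not share an outer package.

No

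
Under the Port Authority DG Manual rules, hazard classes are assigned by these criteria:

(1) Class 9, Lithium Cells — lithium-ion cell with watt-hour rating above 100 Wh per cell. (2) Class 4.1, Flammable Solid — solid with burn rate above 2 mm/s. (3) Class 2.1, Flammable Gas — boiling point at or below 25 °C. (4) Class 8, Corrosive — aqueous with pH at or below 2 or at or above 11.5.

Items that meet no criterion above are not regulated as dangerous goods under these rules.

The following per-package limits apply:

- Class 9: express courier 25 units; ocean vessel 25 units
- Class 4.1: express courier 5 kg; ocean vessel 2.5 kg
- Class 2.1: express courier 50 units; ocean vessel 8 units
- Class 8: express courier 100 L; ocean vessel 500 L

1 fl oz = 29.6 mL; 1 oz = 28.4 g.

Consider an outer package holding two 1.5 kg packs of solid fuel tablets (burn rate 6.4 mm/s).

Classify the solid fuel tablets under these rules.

Burn rate 6.4 mm/s meets the Class 4.1 criterion (Flammable Solid), so the solid fuel tablets are Class 4.1.

Class 4.1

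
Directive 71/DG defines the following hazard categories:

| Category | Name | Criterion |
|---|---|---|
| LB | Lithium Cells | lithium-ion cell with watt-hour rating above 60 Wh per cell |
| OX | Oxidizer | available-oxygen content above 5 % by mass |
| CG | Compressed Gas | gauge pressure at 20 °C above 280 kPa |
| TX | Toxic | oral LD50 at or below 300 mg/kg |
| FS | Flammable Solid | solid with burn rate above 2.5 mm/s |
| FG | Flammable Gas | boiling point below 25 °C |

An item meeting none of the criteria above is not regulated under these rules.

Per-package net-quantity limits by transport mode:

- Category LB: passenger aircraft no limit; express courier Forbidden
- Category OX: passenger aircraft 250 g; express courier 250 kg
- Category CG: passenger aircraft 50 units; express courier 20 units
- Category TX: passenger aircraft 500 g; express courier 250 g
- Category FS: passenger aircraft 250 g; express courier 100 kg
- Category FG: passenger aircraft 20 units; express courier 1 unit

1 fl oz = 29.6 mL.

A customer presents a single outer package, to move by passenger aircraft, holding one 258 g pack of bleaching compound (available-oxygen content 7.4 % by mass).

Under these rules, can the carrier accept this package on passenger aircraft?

No

Bleaching compound: available-oxygen content 7.4 % by mass > 5 % by mass → Category OX (Oxidizer).
Category OX quantity: 258 g.
258 g > 250 g (passenger aircraft limit, Category OX) — over the limit.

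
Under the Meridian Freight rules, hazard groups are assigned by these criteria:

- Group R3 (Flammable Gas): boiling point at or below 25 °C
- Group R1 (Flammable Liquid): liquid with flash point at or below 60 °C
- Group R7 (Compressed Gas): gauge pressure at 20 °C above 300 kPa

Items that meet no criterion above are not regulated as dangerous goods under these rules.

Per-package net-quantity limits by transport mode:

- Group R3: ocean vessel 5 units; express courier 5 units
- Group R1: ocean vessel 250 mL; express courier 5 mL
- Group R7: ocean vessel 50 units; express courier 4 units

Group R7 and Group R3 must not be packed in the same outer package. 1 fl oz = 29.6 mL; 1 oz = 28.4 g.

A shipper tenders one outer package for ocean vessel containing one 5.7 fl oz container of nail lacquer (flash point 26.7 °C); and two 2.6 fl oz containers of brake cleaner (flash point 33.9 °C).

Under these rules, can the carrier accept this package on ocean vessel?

With flash point 26.7 °C (≤ 60 °C), the nail lacquer falls in Group R1.
With flash point 33.9 °C (≤ 60 °C), the brake cleaner falls in Group R1.
Total Group R1: (one 5.7 fl oz container = 168.72 mL) + (two 2.6 fl oz containers = 153.92 mL) = 322.64 mL.
322.64 mL > 250 mL (ocean vessel limit, Group R1) — over the limit.

No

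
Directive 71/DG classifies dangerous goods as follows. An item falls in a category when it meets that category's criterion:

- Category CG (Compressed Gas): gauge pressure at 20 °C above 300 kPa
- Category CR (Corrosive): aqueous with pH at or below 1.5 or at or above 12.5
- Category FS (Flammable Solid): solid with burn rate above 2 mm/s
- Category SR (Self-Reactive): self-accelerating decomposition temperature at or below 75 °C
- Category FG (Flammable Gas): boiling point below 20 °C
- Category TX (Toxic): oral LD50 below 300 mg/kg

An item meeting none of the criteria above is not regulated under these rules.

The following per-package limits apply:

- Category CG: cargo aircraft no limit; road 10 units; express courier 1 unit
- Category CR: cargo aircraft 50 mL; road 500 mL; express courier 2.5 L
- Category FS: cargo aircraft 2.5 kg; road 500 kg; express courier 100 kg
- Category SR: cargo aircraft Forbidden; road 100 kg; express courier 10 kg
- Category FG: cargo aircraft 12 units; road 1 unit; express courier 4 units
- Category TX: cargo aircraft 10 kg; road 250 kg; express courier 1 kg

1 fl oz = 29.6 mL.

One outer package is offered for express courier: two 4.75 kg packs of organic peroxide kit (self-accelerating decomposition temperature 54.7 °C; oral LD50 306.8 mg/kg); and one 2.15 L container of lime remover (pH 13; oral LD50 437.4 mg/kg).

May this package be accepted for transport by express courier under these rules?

Yes

Organic peroxide kit: self-accelerating decomposition temperature 54.7 °C ≤ 75 °C → Category SR (Self-Reactive).
Lime remover: pH 13 ≥ 12.5 → Category CR (Corrosive).
Category SR quantity: two 4.75 kg packs = 9.5 kg.
9.5 kg is within the express courier limit of 10 kg for Category SR.
Category CR quantity: 2.15 L.
2.15 L is within the express courier limit of 2.5 L for Category CR.
Every hazard category is within its express courier limit and no segregation rule is violated.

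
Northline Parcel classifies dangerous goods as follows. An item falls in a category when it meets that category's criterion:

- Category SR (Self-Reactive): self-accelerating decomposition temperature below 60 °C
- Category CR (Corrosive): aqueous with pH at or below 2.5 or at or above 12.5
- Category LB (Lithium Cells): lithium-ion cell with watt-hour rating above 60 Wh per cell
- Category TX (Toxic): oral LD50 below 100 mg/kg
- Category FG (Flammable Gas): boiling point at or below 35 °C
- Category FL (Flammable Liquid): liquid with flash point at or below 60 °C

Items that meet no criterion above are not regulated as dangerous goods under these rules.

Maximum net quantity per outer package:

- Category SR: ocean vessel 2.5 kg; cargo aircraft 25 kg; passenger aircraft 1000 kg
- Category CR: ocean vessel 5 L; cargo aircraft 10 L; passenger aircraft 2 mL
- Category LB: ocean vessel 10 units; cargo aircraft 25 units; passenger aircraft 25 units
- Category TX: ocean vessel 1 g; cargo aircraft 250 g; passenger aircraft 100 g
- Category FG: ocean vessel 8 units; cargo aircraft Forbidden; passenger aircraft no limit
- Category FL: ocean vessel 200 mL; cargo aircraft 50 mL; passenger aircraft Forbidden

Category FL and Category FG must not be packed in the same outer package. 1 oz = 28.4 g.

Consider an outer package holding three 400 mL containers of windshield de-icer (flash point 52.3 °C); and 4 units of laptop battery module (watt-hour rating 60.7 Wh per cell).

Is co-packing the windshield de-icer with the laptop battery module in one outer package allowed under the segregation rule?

Flash point 52.3 °C meets the Category FL criterion (Flammable Liquid), so the windshield de-icer is Category FL.
Laptop battery module: watt-hour rating 60.7 Wh per cell > 60 Wh per cell → Category LB (Lithium Cells).
No segregation rule bars Category FL with Category LB.

Yes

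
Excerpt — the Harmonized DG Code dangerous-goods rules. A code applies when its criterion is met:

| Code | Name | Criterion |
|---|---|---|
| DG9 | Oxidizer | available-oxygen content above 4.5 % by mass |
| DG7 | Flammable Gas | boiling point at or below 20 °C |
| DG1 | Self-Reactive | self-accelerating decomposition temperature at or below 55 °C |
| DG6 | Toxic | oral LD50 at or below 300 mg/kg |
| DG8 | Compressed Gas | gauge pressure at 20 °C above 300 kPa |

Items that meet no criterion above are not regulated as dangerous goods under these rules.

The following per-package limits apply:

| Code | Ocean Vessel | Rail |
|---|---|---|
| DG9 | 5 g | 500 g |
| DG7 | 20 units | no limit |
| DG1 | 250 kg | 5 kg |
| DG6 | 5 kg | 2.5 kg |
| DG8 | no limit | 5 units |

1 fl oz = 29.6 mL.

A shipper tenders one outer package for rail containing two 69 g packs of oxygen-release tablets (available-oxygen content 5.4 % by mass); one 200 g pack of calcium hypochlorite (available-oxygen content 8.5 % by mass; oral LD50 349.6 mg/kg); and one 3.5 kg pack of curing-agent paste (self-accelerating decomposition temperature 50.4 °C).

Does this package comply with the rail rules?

Available-oxygen content 5.4 % by mass meets the Code DG9 criterion (Oxidizer), so the oxygen-release tablets are Code DG9.
The calcium hypochlorite has available-oxygen content 8.5 % by mass, which is > 4.5 % by mass, so it is Code DG9 (Oxidizer).
With self-accelerating decomposition temperature 50.4 °C (≤ 55 °C), the curing-agent paste falls in Code DG1.
Code DG9 net quantity: (two 69 g packs = 138 g) + 200 g = 338 g.
That is within the Code DG9 rail limit of 500 g.
Code DG1 quantity: 3.5 kg.
3.5 kg is within the rail limit of 5 kg for Code DG1.
Every hazard code is within its rail limit and no segregation rule is violated.

Yes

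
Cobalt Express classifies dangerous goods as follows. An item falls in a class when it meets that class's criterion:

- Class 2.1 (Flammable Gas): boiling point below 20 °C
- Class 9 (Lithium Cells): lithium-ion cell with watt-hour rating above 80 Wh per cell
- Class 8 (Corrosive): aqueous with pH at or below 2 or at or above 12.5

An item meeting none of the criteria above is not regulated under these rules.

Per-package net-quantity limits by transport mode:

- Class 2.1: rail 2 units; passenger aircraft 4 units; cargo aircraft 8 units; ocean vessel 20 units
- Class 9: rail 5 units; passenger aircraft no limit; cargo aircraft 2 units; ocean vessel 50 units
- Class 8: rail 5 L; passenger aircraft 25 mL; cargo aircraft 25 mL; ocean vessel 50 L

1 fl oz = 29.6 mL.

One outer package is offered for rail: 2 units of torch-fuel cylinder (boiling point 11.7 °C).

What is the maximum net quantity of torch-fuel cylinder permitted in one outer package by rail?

Boiling point 11.7 °C meets the Class 2.1 criterion (Flammable Gas), so the torch-fuel cylinder is Class 2.1.
The rail limit for Class 2.1 is 2 units.

2 units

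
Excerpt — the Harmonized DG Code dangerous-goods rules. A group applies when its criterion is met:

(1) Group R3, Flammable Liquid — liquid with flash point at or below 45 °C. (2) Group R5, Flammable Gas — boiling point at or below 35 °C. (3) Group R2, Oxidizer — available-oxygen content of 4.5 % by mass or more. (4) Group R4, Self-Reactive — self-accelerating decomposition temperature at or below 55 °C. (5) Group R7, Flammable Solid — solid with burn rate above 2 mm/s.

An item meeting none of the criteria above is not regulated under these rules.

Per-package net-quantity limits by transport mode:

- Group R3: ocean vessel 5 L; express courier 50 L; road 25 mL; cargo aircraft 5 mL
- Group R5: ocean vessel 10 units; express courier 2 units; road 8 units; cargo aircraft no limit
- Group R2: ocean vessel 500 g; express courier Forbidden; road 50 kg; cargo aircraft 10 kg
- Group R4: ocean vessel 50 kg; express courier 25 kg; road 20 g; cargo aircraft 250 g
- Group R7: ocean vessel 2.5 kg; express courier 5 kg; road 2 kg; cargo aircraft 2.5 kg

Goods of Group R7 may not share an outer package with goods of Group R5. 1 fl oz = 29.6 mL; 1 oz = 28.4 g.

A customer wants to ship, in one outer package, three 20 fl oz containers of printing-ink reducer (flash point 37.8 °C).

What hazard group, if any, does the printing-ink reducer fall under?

Group R3

With flash point 37.8 °C (≤ 45 °C), the printing-ink reducer falls in Group R3.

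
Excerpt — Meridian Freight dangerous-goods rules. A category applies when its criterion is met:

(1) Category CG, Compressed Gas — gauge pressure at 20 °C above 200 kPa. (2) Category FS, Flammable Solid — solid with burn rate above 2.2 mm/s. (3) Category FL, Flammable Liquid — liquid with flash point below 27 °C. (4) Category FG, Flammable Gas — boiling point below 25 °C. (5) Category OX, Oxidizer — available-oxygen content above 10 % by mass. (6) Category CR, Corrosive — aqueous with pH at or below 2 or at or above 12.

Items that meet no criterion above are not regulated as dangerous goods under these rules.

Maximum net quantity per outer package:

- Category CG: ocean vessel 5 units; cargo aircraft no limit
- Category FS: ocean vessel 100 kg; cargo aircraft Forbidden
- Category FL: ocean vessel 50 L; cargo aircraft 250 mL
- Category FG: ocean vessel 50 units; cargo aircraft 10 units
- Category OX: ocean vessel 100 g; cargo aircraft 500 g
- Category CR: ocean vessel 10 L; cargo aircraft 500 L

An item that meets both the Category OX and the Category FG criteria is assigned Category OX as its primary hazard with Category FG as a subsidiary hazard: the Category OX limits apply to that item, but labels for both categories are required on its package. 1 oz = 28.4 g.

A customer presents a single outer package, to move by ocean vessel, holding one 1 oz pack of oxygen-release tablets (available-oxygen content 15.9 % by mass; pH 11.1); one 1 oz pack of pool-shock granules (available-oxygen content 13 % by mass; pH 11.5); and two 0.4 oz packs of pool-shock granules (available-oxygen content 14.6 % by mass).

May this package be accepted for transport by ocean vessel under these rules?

Oxygen-release tablets: available-oxygen content 15.9 % by mass > 10 % by mass → Category OX (Oxidizer).
Available-oxygen content 13 % by mass meets the Category OX criterion (Oxidizer), so the pool-shock granules are Category OX.
Pool-shock granules: available-oxygen content 14.6 % by mass > 10 % by mass → Category OX (Oxidizer).
Category OX net quantity: (one 1 oz pack = 28.4 g) + (one 1 oz pack = 28.4 g) + (two 0.4 oz packs = 22.72 g) = 79.52 g.
79.52 g is within the ocean vessel limit of 100 g for Category OX.

Yes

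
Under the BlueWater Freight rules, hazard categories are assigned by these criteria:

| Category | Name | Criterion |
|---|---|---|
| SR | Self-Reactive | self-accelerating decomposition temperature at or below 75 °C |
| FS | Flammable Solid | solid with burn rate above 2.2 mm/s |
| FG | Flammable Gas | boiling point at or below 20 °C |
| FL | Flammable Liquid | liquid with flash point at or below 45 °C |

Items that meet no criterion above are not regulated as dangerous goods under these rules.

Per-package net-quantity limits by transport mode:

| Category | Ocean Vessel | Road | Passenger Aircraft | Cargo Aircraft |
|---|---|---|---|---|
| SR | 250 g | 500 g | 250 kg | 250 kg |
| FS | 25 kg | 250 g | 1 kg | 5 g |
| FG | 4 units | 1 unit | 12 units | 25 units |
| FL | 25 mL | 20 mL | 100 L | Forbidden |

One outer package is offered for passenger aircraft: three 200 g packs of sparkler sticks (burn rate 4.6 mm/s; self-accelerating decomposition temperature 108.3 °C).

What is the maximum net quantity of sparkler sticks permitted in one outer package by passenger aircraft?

Sparkler sticks: burn rate 4.6 mm/s > 2.2 mm/s → Category FS (Flammable Solid).
The passenger aircraft limit for Category FS is 1 kg.

1 kg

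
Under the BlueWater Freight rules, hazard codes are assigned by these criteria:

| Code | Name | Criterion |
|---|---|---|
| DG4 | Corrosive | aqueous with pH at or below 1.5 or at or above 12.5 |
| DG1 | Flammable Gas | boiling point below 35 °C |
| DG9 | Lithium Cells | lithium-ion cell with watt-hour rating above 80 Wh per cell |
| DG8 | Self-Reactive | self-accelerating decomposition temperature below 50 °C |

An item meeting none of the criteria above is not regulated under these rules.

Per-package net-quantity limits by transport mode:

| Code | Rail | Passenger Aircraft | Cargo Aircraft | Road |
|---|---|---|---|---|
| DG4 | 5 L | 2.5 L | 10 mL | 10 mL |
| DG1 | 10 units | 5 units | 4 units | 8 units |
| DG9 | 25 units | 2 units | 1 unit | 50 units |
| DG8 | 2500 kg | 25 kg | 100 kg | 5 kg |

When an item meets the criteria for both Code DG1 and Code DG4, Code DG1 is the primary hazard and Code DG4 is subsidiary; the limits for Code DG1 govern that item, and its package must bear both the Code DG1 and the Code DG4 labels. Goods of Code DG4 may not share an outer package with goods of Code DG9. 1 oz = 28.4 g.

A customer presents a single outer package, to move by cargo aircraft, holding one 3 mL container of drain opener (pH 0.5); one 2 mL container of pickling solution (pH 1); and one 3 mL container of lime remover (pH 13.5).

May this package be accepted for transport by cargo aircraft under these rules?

Yes

With pH 0.5 (≤ 1.5), the drain opener falls in Code DG4.
With pH 1 (≤ 1.5), the pickling solution falls in Code DG4.
The lime remover has pH 13.5, which is ≥ 12.5, so it is Code DG4 (Corrosive).
Code DG4 net quantity: 3 mL + 2 mL + 3 mL = 8 mL.
8 mL ≤ 10 mL (cargo aircraft limit, Code DG4) — within limit.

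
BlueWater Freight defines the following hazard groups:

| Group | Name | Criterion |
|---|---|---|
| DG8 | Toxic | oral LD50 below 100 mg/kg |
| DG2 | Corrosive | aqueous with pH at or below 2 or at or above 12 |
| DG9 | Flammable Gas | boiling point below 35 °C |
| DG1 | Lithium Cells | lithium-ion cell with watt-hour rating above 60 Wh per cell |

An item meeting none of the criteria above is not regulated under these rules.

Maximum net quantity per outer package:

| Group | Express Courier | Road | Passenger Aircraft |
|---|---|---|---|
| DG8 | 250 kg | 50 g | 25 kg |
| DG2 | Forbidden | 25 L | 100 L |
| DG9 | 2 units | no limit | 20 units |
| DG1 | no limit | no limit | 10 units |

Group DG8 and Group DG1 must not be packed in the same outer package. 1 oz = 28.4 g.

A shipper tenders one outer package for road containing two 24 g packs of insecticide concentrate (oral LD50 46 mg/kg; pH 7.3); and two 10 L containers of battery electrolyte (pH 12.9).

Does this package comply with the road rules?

Oral LD50 46 mg/kg meets the Group DG8 criterion (Toxic), so the insecticide concentrate is Group DG8.
pH 12.9 meets the Group DG2 criterion (Corrosive), so the battery electrolyte is Group DG2.
Group DG8 quantity: two 24 g packs = 48 g.
48 g ≤ 50 g (road limit, Group DG8) — within limit.
Group DG2 quantity: two 10 L containers = 20 L.
20 L is within the road limit of 25 L for Group DG2.
The segregation rule (Group DG8 with Group DG1) does not apply to Group DG8 with Group DG2.
Every hazard group is within its road limit and no segregation rule is violated.

Yes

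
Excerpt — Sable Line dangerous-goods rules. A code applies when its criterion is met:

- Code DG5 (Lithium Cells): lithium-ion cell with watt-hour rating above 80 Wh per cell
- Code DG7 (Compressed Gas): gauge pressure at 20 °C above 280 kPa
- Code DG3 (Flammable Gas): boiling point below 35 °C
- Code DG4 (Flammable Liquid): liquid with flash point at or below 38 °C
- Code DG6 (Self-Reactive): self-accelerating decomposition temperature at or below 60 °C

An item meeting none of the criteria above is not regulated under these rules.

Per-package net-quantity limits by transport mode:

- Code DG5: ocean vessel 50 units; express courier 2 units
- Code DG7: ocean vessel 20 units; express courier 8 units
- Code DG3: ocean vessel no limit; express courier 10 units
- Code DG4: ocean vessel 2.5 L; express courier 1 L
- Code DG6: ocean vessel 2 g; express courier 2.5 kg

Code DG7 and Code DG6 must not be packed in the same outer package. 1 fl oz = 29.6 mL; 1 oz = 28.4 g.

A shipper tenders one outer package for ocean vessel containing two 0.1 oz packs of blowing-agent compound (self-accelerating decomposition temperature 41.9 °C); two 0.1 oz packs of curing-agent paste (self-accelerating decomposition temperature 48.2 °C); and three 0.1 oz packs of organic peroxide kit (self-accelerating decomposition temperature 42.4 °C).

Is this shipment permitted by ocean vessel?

The blowing-agent compound has self-accelerating decomposition temperature 41.9 °C, which is ≤ 60 °C, so it is Code DG6 (Self-Reactive).
Self-accelerating decomposition temperature 48.2 °C meets the Code DG6 criterion (Self-Reactive), so the curing-agent paste is Code DG6.
Self-accelerating decomposition temperature 42.4 °C meets the Code DG6 criterion (Self-Reactive), so the organic peroxide kit is Code DG6.
Code DG6 net quantity: (two 0.1 oz packs = 5.68 g) + (two 0.1 oz packs = 5.68 g) + (three 0.1 oz packs = 8.52 g) = 19.88 g.
19.88 g exceeds the ocean vessel limit of 2 g for Code DG6.

No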